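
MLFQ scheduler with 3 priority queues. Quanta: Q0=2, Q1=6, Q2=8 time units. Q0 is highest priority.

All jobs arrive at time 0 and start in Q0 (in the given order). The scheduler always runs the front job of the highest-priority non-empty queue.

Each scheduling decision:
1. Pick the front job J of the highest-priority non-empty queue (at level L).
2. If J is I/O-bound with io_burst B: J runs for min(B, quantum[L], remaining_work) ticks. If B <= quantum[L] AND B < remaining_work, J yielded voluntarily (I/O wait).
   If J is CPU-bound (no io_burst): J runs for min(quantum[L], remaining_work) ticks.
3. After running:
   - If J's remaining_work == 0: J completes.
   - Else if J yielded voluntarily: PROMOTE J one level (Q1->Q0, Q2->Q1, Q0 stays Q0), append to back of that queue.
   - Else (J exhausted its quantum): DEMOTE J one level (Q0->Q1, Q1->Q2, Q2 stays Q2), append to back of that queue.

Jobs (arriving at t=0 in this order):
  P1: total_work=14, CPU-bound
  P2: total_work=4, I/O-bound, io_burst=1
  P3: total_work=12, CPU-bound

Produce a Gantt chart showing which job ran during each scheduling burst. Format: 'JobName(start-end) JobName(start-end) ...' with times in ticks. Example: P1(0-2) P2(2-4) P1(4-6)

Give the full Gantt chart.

t=0-2: P1@Q0 runs 2, rem=12, quantum used, demote→Q1. Q0=[P2,P3] Q1=[P1] Q2=[]
t=2-3: P2@Q0 runs 1, rem=3, I/O yield, promote→Q0. Q0=[P3,P2] Q1=[P1] Q2=[]
t=3-5: P3@Q0 runs 2, rem=10, quantum used, demote→Q1. Q0=[P2] Q1=[P1,P3] Q2=[]
t=5-6: P2@Q0 runs 1, rem=2, I/O yield, promote→Q0. Q0=[P2] Q1=[P1,P3] Q2=[]
t=6-7: P2@Q0 runs 1, rem=1, I/O yield, promote→Q0. Q0=[P2] Q1=[P1,P3] Q2=[]
t=7-8: P2@Q0 runs 1, rem=0, completes. Q0=[] Q1=[P1,P3] Q2=[]
t=8-14: P1@Q1 runs 6, rem=6, quantum used, demote→Q2. Q0=[] Q1=[P3] Q2=[P1]
t=14-20: P3@Q1 runs 6, rem=4, quantum used, demote→Q2. Q0=[] Q1=[] Q2=[P1,P3]
t=20-26: P1@Q2 runs 6, rem=0, completes. Q0=[] Q1=[] Q2=[P3]
t=26-30: P3@Q2 runs 4, rem=0, completes. Q0=[] Q1=[] Q2=[]

Answer: P1(0-2) P2(2-3) P3(3-5) P2(5-6) P2(6-7) P2(7-8) P1(8-14) P3(14-20) P1(20-26) P3(26-30)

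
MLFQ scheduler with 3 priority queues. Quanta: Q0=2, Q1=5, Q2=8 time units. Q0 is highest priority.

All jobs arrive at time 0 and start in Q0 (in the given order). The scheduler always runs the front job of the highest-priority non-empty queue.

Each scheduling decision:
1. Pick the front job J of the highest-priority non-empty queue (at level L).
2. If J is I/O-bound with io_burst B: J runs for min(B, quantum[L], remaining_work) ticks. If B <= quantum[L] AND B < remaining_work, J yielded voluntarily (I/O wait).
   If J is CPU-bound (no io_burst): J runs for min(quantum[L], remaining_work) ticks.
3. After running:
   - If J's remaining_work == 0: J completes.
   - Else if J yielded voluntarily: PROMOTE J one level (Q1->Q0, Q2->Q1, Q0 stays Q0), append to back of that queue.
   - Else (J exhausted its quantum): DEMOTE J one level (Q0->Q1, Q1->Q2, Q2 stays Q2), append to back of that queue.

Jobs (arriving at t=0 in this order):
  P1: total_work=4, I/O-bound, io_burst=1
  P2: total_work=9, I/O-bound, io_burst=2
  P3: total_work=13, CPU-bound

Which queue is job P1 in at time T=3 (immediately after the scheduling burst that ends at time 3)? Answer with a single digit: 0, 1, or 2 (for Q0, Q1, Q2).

Answer: 0

Derivation:
t=0-1: P1@Q0 runs 1, rem=3, I/O yield, promote→Q0. Q0=[P2,P3,P1] Q1=[] Q2=[]
t=1-3: P2@Q0 runs 2, rem=7, I/O yield, promote→Q0. Q0=[P3,P1,P2] Q1=[] Q2=[]
t=3-5: P3@Q0 runs 2, rem=11, quantum used, demote→Q1. Q0=[P1,P2] Q1=[P3] Q2=[]
t=5-6: P1@Q0 runs 1, rem=2, I/O yield, promote→Q0. Q0=[P2,P1] Q1=[P3] Q2=[]
t=6-8: P2@Q0 runs 2, rem=5, I/O yield, promote→Q0. Q0=[P1,P2] Q1=[P3] Q2=[]
t=8-9: P1@Q0 runs 1, rem=1, I/O yield, promote→Q0. Q0=[P2,P1] Q1=[P3] Q2=[]
t=9-11: P2@Q0 runs 2, rem=3, I/O yield, promote→Q0. Q0=[P1,P2] Q1=[P3] Q2=[]
t=11-12: P1@Q0 runs 1, rem=0, completes. Q0=[P2] Q1=[P3] Q2=[]
t=12-14: P2@Q0 runs 2, rem=1, I/O yield, promote→Q0. Q0=[P2] Q1=[P3] Q2=[]
t=14-15: P2@Q0 runs 1, rem=0, completes. Q0=[] Q1=[P3] Q2=[]
t=15-20: P3@Q1 runs 5, rem=6, quantum used, demote→Q2. Q0=[] Q1=[] Q2=[P3]
t=20-26: P3@Q2 runs 6, rem=0, completes. Q0=[] Q1=[] Q2=[]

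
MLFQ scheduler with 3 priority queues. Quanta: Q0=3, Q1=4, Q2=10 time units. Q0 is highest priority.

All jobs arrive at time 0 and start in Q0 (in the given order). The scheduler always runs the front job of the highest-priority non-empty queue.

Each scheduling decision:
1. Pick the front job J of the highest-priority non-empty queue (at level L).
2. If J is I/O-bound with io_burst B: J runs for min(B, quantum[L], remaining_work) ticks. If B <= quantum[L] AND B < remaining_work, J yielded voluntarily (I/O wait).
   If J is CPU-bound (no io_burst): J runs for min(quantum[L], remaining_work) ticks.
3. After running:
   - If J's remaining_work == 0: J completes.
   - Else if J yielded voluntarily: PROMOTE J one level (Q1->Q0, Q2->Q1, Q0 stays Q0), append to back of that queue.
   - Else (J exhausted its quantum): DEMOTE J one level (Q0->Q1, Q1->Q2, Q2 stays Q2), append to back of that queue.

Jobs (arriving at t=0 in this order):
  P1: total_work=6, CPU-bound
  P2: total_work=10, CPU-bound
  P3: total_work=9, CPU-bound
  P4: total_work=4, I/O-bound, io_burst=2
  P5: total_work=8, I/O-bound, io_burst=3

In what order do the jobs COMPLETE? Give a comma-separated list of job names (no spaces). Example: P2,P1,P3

t=0-3: P1@Q0 runs 3, rem=3, quantum used, demote→Q1. Q0=[P2,P3,P4,P5] Q1=[P1] Q2=[]
t=3-6: P2@Q0 runs 3, rem=7, quantum used, demote→Q1. Q0=[P3,P4,P5] Q1=[P1,P2] Q2=[]
t=6-9: P3@Q0 runs 3, rem=6, quantum used, demote→Q1. Q0=[P4,P5] Q1=[P1,P2,P3] Q2=[]
t=9-11: P4@Q0 runs 2, rem=2, I/O yield, promote→Q0. Q0=[P5,P4] Q1=[P1,P2,P3] Q2=[]
t=11-14: P5@Q0 runs 3, rem=5, I/O yield, promote→Q0. Q0=[P4,P5] Q1=[P1,P2,P3] Q2=[]
t=14-16: P4@Q0 runs 2, rem=0, completes. Q0=[P5] Q1=[P1,P2,P3] Q2=[]
t=16-19: P5@Q0 runs 3, rem=2, I/O yield, promote→Q0. Q0=[P5] Q1=[P1,P2,P3] Q2=[]
t=19-21: P5@Q0 runs 2, rem=0, completes. Q0=[] Q1=[P1,P2,P3] Q2=[]
t=21-24: P1@Q1 runs 3, rem=0, completes. Q0=[] Q1=[P2,P3] Q2=[]
t=24-28: P2@Q1 runs 4, rem=3, quantum used, demote→Q2. Q0=[] Q1=[P3] Q2=[P2]
t=28-32: P3@Q1 runs 4, rem=2, quantum used, demote→Q2. Q0=[] Q1=[] Q2=[P2,P3]
t=32-35: P2@Q2 runs 3, rem=0, completes. Q0=[] Q1=[] Q2=[P3]
t=35-37: P3@Q2 runs 2, rem=0, completes. Q0=[] Q1=[] Q2=[]

Answer: P4,P5,P1,P2,P3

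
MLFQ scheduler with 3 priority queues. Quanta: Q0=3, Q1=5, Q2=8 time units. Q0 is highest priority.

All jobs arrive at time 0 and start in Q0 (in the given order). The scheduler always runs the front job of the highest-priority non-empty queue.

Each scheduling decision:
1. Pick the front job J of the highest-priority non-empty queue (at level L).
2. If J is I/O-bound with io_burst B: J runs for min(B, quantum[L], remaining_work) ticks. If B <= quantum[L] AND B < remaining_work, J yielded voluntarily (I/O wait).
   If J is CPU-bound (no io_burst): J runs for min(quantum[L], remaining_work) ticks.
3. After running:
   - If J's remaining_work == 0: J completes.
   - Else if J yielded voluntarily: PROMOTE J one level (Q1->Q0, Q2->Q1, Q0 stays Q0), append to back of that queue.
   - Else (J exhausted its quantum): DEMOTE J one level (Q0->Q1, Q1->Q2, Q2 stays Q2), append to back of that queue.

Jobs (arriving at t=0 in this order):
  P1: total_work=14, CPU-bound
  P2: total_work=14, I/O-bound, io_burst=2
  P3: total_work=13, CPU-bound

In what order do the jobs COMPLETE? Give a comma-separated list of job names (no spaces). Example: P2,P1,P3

t=0-3: P1@Q0 runs 3, rem=11, quantum used, demote→Q1. Q0=[P2,P3] Q1=[P1] Q2=[]
t=3-5: P2@Q0 runs 2, rem=12, I/O yield, promote→Q0. Q0=[P3,P2] Q1=[P1] Q2=[]
t=5-8: P3@Q0 runs 3, rem=10, quantum used, demote→Q1. Q0=[P2] Q1=[P1,P3] Q2=[]
t=8-10: P2@Q0 runs 2, rem=10, I/O yield, promote→Q0. Q0=[P2] Q1=[P1,P3] Q2=[]
t=10-12: P2@Q0 runs 2, rem=8, I/O yield, promote→Q0. Q0=[P2] Q1=[P1,P3] Q2=[]
t=12-14: P2@Q0 runs 2, rem=6, I/O yield, promote→Q0. Q0=[P2] Q1=[P1,P3] Q2=[]
t=14-16: P2@Q0 runs 2, rem=4, I/O yield, promote→Q0. Q0=[P2] Q1=[P1,P3] Q2=[]
t=16-18: P2@Q0 runs 2, rem=2, I/O yield, promote→Q0. Q0=[P2] Q1=[P1,P3] Q2=[]
t=18-20: P2@Q0 runs 2, rem=0, completes. Q0=[] Q1=[P1,P3] Q2=[]
t=20-25: P1@Q1 runs 5, rem=6, quantum used, demote→Q2. Q0=[] Q1=[P3] Q2=[P1]
t=25-30: P3@Q1 runs 5, rem=5, quantum used, demote→Q2. Q0=[] Q1=[] Q2=[P1,P3]
t=30-36: P1@Q2 runs 6, rem=0, completes. Q0=[] Q1=[] Q2=[P3]
t=36-41: P3@Q2 runs 5, rem=0, completes. Q0=[] Q1=[] Q2=[]

Answer: P2,P1,P3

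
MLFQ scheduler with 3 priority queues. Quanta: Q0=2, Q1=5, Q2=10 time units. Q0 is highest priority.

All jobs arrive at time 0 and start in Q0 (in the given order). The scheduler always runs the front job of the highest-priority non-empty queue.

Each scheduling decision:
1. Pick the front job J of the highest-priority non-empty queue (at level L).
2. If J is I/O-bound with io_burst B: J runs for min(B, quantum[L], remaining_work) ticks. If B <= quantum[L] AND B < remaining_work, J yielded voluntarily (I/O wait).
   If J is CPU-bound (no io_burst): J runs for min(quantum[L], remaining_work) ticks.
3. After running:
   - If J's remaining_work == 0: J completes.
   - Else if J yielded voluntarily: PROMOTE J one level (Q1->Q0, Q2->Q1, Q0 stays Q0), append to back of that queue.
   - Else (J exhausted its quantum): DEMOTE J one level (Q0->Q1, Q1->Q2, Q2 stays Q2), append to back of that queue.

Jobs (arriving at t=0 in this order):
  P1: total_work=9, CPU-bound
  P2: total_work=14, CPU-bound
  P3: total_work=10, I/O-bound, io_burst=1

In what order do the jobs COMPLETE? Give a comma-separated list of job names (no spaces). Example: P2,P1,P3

Answer: P3,P1,P2

Derivation:
t=0-2: P1@Q0 runs 2, rem=7, quantum used, demote→Q1. Q0=[P2,P3] Q1=[P1] Q2=[]
t=2-4: P2@Q0 runs 2, rem=12, quantum used, demote→Q1. Q0=[P3] Q1=[P1,P2] Q2=[]
t=4-5: P3@Q0 runs 1, rem=9, I/O yield, promote→Q0. Q0=[P3] Q1=[P1,P2] Q2=[]
t=5-6: P3@Q0 runs 1, rem=8, I/O yield, promote→Q0. Q0=[P3] Q1=[P1,P2] Q2=[]
t=6-7: P3@Q0 runs 1, rem=7, I/O yield, promote→Q0. Q0=[P3] Q1=[P1,P2] Q2=[]
t=7-8: P3@Q0 runs 1, rem=6, I/O yield, promote→Q0. Q0=[P3] Q1=[P1,P2] Q2=[]
t=8-9: P3@Q0 runs 1, rem=5, I/O yield, promote→Q0. Q0=[P3] Q1=[P1,P2] Q2=[]
t=9-10: P3@Q0 runs 1, rem=4, I/O yield, promote→Q0. Q0=[P3] Q1=[P1,P2] Q2=[]
t=10-11: P3@Q0 runs 1, rem=3, I/O yield, promote→Q0. Q0=[P3] Q1=[P1,P2] Q2=[]
t=11-12: P3@Q0 runs 1, rem=2, I/O yield, promote→Q0. Q0=[P3] Q1=[P1,P2] Q2=[]
t=12-13: P3@Q0 runs 1, rem=1, I/O yield, promote→Q0. Q0=[P3] Q1=[P1,P2] Q2=[]
t=13-14: P3@Q0 runs 1, rem=0, completes. Q0=[] Q1=[P1,P2] Q2=[]
t=14-19: P1@Q1 runs 5, rem=2, quantum used, demote→Q2. Q0=[] Q1=[P2] Q2=[P1]
t=19-24: P2@Q1 runs 5, rem=7, quantum used, demote→Q2. Q0=[] Q1=[] Q2=[P1,P2]
t=24-26: P1@Q2 runs 2, rem=0, completes. Q0=[] Q1=[] Q2=[P2]
t=26-33: P2@Q2 runs 7, rem=0, completes. Q0=[] Q1=[] Q2=[]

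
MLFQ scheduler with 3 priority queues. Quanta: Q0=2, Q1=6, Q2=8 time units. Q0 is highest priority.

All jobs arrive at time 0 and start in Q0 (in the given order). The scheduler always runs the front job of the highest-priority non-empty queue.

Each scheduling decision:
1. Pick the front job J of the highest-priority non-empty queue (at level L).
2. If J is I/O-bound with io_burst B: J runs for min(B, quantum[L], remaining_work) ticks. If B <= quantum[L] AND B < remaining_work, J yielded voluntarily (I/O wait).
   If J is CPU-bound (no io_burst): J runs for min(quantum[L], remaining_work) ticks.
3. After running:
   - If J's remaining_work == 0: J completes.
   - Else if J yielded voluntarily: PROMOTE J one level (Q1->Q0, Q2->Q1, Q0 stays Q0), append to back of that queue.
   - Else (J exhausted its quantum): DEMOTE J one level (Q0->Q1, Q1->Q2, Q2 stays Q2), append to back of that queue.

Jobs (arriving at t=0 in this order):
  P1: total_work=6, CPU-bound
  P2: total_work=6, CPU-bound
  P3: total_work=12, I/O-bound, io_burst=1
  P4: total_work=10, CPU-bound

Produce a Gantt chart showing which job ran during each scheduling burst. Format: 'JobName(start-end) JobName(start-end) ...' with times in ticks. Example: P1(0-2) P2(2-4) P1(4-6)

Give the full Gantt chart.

Answer: P1(0-2) P2(2-4) P3(4-5) P4(5-7) P3(7-8) P3(8-9) P3(9-10) P3(10-11) P3(11-12) P3(12-13) P3(13-14) P3(14-15) P3(15-16) P3(16-17) P3(17-18) P1(18-22) P2(22-26) P4(26-32) P4(32-34)

Derivation:
t=0-2: P1@Q0 runs 2, rem=4, quantum used, demote→Q1. Q0=[P2,P3,P4] Q1=[P1] Q2=[]
t=2-4: P2@Q0 runs 2, rem=4, quantum used, demote→Q1. Q0=[P3,P4] Q1=[P1,P2] Q2=[]
t=4-5: P3@Q0 runs 1, rem=11, I/O yield, promote→Q0. Q0=[P4,P3] Q1=[P1,P2] Q2=[]
t=5-7: P4@Q0 runs 2, rem=8, quantum used, demote→Q1. Q0=[P3] Q1=[P1,P2,P4] Q2=[]
t=7-8: P3@Q0 runs 1, rem=10, I/O yield, promote→Q0. Q0=[P3] Q1=[P1,P2,P4] Q2=[]
t=8-9: P3@Q0 runs 1, rem=9, I/O yield, promote→Q0. Q0=[P3] Q1=[P1,P2,P4] Q2=[]
t=9-10: P3@Q0 runs 1, rem=8, I/O yield, promote→Q0. Q0=[P3] Q1=[P1,P2,P4] Q2=[]
t=10-11: P3@Q0 runs 1, rem=7, I/O yield, promote→Q0. Q0=[P3] Q1=[P1,P2,P4] Q2=[]
t=11-12: P3@Q0 runs 1, rem=6, I/O yield, promote→Q0. Q0=[P3] Q1=[P1,P2,P4] Q2=[]
t=12-13: P3@Q0 runs 1, rem=5, I/O yield, promote→Q0. Q0=[P3] Q1=[P1,P2,P4] Q2=[]
t=13-14: P3@Q0 runs 1, rem=4, I/O yield, promote→Q0. Q0=[P3] Q1=[P1,P2,P4] Q2=[]
t=14-15: P3@Q0 runs 1, rem=3, I/O yield, promote→Q0. Q0=[P3] Q1=[P1,P2,P4] Q2=[]
t=15-16: P3@Q0 runs 1, rem=2, I/O yield, promote→Q0. Q0=[P3] Q1=[P1,P2,P4] Q2=[]
t=16-17: P3@Q0 runs 1, rem=1, I/O yield, promote→Q0. Q0=[P3] Q1=[P1,P2,P4] Q2=[]
t=17-18: P3@Q0 runs 1, rem=0, completes. Q0=[] Q1=[P1,P2,P4] Q2=[]
t=18-22: P1@Q1 runs 4, rem=0, completes. Q0=[] Q1=[P2,P4] Q2=[]
t=22-26: P2@Q1 runs 4, rem=0, completes. Q0=[] Q1=[P4] Q2=[]
t=26-32: P4@Q1 runs 6, rem=2, quantum used, demote→Q2. Q0=[] Q1=[] Q2=[P4]
t=32-34: P4@Q2 runs 2, rem=0, completes. Q0=[] Q1=[] Q2=[]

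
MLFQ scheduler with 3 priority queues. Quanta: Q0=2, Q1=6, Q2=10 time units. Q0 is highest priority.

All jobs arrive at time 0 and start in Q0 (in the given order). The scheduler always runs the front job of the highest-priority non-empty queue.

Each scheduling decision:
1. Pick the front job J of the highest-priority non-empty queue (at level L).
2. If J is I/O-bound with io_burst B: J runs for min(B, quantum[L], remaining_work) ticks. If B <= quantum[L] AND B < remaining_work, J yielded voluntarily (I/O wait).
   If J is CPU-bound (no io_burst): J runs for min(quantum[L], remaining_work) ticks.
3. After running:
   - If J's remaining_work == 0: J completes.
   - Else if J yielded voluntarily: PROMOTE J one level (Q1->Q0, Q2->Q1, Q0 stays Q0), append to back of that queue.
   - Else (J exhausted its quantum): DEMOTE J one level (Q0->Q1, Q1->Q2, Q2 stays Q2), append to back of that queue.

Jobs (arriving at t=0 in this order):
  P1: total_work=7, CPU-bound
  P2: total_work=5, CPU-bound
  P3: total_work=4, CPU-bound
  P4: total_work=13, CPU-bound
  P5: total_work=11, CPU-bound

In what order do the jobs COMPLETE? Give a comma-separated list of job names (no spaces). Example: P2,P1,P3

Answer: P1,P2,P3,P4,P5

Derivation:
t=0-2: P1@Q0 runs 2, rem=5, quantum used, demote→Q1. Q0=[P2,P3,P4,P5] Q1=[P1] Q2=[]
t=2-4: P2@Q0 runs 2, rem=3, quantum used, demote→Q1. Q0=[P3,P4,P5] Q1=[P1,P2] Q2=[]
t=4-6: P3@Q0 runs 2, rem=2, quantum used, demote→Q1. Q0=[P4,P5] Q1=[P1,P2,P3] Q2=[]
t=6-8: P4@Q0 runs 2, rem=11, quantum used, demote→Q1. Q0=[P5] Q1=[P1,P2,P3,P4] Q2=[]
t=8-10: P5@Q0 runs 2, rem=9, quantum used, demote→Q1. Q0=[] Q1=[P1,P2,P3,P4,P5] Q2=[]
t=10-15: P1@Q1 runs 5, rem=0, completes. Q0=[] Q1=[P2,P3,P4,P5] Q2=[]
t=15-18: P2@Q1 runs 3, rem=0, completes. Q0=[] Q1=[P3,P4,P5] Q2=[]
t=18-20: P3@Q1 runs 2, rem=0, completes. Q0=[] Q1=[P4,P5] Q2=[]
t=20-26: P4@Q1 runs 6, rem=5, quantum used, demote→Q2. Q0=[] Q1=[P5] Q2=[P4]
t=26-32: P5@Q1 runs 6, rem=3, quantum used, demote→Q2. Q0=[] Q1=[] Q2=[P4,P5]
t=32-37: P4@Q2 runs 5, rem=0, completes. Q0=[] Q1=[] Q2=[P5]
t=37-40: P5@Q2 runs 3, rem=0, completes. Q0=[] Q1=[] Q2=[]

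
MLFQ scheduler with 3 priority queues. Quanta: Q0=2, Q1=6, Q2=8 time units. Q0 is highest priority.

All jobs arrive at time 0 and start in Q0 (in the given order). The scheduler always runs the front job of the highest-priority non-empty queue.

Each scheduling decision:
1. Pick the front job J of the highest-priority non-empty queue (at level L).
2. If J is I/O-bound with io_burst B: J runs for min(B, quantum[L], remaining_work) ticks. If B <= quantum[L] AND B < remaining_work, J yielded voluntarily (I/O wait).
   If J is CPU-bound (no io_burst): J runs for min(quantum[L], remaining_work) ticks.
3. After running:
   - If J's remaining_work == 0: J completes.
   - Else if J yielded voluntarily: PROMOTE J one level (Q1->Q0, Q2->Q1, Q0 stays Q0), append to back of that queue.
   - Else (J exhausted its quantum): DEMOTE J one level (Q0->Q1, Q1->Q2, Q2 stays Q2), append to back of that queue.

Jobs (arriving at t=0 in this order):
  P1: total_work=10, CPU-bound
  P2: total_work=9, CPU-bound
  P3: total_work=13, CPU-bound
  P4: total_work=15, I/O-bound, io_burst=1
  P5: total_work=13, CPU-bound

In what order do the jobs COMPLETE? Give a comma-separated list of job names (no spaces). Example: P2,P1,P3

Answer: P4,P1,P2,P3,P5

Derivation:
t=0-2: P1@Q0 runs 2, rem=8, quantum used, demote→Q1. Q0=[P2,P3,P4,P5] Q1=[P1] Q2=[]
t=2-4: P2@Q0 runs 2, rem=7, quantum used, demote→Q1. Q0=[P3,P4,P5] Q1=[P1,P2] Q2=[]
t=4-6: P3@Q0 runs 2, rem=11, quantum used, demote→Q1. Q0=[P4,P5] Q1=[P1,P2,P3] Q2=[]
t=6-7: P4@Q0 runs 1, rem=14, I/O yield, promote→Q0. Q0=[P5,P4] Q1=[P1,P2,P3] Q2=[]
t=7-9: P5@Q0 runs 2, rem=11, quantum used, demote→Q1. Q0=[P4] Q1=[P1,P2,P3,P5] Q2=[]
t=9-10: P4@Q0 runs 1, rem=13, I/O yield, promote→Q0. Q0=[P4] Q1=[P1,P2,P3,P5] Q2=[]
t=10-11: P4@Q0 runs 1, rem=12, I/O yield, promote→Q0. Q0=[P4] Q1=[P1,P2,P3,P5] Q2=[]
t=11-12: P4@Q0 runs 1, rem=11, I/O yield, promote→Q0. Q0=[P4] Q1=[P1,P2,P3,P5] Q2=[]
t=12-13: P4@Q0 runs 1, rem=10, I/O yield, promote→Q0. Q0=[P4] Q1=[P1,P2,P3,P5] Q2=[]
t=13-14: P4@Q0 runs 1, rem=9, I/O yield, promote→Q0. Q0=[P4] Q1=[P1,P2,P3,P5] Q2=[]
t=14-15: P4@Q0 runs 1, rem=8, I/O yield, promote→Q0. Q0=[P4] Q1=[P1,P2,P3,P5] Q2=[]
t=15-16: P4@Q0 runs 1, rem=7, I/O yield, promote→Q0. Q0=[P4] Q1=[P1,P2,P3,P5] Q2=[]
t=16-17: P4@Q0 runs 1, rem=6, I/O yield, promote→Q0. Q0=[P4] Q1=[P1,P2,P3,P5] Q2=[]
t=17-18: P4@Q0 runs 1, rem=5, I/O yield, promote→Q0. Q0=[P4] Q1=[P1,P2,P3,P5] Q2=[]
t=18-19: P4@Q0 runs 1, rem=4, I/O yield, promote→Q0. Q0=[P4] Q1=[P1,P2,P3,P5] Q2=[]
t=19-20: P4@Q0 runs 1, rem=3, I/O yield, promote→Q0. Q0=[P4] Q1=[P1,P2,P3,P5] Q2=[]
t=20-21: P4@Q0 runs 1, rem=2, I/O yield, promote→Q0. Q0=[P4] Q1=[P1,P2,P3,P5] Q2=[]
t=21-22: P4@Q0 runs 1, rem=1, I/O yield, promote→Q0. Q0=[P4] Q1=[P1,P2,P3,P5] Q2=[]
t=22-23: P4@Q0 runs 1, rem=0, completes. Q0=[] Q1=[P1,P2,P3,P5] Q2=[]
t=23-29: P1@Q1 runs 6, rem=2, quantum used, demote→Q2. Q0=[] Q1=[P2,P3,P5] Q2=[P1]
t=29-35: P2@Q1 runs 6, rem=1, quantum used, demote→Q2. Q0=[] Q1=[P3,P5] Q2=[P1,P2]
t=35-41: P3@Q1 runs 6, rem=5, quantum used, demote→Q2. Q0=[] Q1=[P5] Q2=[P1,P2,P3]
t=41-47: P5@Q1 runs 6, rem=5, quantum used, demote→Q2. Q0=[] Q1=[] Q2=[P1,P2,P3,P5]
t=47-49: P1@Q2 runs 2, rem=0, completes. Q0=[] Q1=[] Q2=[P2,P3,P5]
t=49-50: P2@Q2 runs 1, rem=0, completes. Q0=[] Q1=[] Q2=[P3,P5]
t=50-55: P3@Q2 runs 5, rem=0, completes. Q0=[] Q1=[] Q2=[P5]
t=55-60: P5@Q2 runs 5, rem=0, completes. Q0=[] Q1=[] Q2=[]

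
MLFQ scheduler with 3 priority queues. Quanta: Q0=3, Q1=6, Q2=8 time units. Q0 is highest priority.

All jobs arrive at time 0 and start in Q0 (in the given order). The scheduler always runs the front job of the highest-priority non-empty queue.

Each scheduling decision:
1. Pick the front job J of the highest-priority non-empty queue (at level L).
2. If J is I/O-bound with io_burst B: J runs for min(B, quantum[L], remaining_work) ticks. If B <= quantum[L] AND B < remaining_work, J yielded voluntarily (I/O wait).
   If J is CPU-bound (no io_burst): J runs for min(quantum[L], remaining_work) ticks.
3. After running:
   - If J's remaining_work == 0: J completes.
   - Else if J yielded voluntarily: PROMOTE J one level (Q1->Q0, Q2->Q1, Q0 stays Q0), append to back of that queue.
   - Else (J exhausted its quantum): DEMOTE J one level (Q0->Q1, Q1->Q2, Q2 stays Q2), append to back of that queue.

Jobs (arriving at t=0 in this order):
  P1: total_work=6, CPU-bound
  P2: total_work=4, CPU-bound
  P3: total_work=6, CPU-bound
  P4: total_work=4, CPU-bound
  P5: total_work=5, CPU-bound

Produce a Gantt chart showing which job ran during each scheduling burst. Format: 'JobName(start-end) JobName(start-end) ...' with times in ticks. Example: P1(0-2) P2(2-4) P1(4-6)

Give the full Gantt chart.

Answer: P1(0-3) P2(3-6) P3(6-9) P4(9-12) P5(12-15) P1(15-18) P2(18-19) P3(19-22) P4(22-23) P5(23-25)

Derivation:
t=0-3: P1@Q0 runs 3, rem=3, quantum used, demote→Q1. Q0=[P2,P3,P4,P5] Q1=[P1] Q2=[]
t=3-6: P2@Q0 runs 3, rem=1, quantum used, demote→Q1. Q0=[P3,P4,P5] Q1=[P1,P2] Q2=[]
t=6-9: P3@Q0 runs 3, rem=3, quantum used, demote→Q1. Q0=[P4,P5] Q1=[P1,P2,P3] Q2=[]
t=9-12: P4@Q0 runs 3, rem=1, quantum used, demote→Q1. Q0=[P5] Q1=[P1,P2,P3,P4] Q2=[]
t=12-15: P5@Q0 runs 3, rem=2, quantum used, demote→Q1. Q0=[] Q1=[P1,P2,P3,P4,P5] Q2=[]
t=15-18: P1@Q1 runs 3, rem=0, completes. Q0=[] Q1=[P2,P3,P4,P5] Q2=[]
t=18-19: P2@Q1 runs 1, rem=0, completes. Q0=[] Q1=[P3,P4,P5] Q2=[]
t=19-22: P3@Q1 runs 3, rem=0, completes. Q0=[] Q1=[P4,P5] Q2=[]
t=22-23: P4@Q1 runs 1, rem=0, completes. Q0=[] Q1=[P5] Q2=[]
t=23-25: P5@Q1 runs 2, rem=0, completes. Q0=[] Q1=[] Q2=[]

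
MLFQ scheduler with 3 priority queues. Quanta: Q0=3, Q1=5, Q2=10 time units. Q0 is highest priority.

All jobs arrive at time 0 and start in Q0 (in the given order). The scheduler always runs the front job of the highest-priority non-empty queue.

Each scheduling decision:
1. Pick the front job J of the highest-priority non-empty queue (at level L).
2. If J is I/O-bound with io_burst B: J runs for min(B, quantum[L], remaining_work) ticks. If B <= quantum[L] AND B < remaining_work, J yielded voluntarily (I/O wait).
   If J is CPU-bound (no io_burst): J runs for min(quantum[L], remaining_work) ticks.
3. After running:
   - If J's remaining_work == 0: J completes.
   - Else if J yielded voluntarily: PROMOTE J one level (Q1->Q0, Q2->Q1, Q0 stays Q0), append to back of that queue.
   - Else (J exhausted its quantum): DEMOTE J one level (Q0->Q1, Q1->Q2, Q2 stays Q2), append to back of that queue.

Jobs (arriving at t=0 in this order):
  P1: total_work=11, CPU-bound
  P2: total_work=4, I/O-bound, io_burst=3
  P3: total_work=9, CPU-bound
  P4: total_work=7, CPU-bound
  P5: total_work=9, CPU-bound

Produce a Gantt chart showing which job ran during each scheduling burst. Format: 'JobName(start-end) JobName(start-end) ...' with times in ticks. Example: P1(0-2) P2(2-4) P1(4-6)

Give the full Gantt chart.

Answer: P1(0-3) P2(3-6) P3(6-9) P4(9-12) P5(12-15) P2(15-16) P1(16-21) P3(21-26) P4(26-30) P5(30-35) P1(35-38) P3(38-39) P5(39-40)

Derivation:
t=0-3: P1@Q0 runs 3, rem=8, quantum used, demote→Q1. Q0=[P2,P3,P4,P5] Q1=[P1] Q2=[]
t=3-6: P2@Q0 runs 3, rem=1, I/O yield, promote→Q0. Q0=[P3,P4,P5,P2] Q1=[P1] Q2=[]
t=6-9: P3@Q0 runs 3, rem=6, quantum used, demote→Q1. Q0=[P4,P5,P2] Q1=[P1,P3] Q2=[]
t=9-12: P4@Q0 runs 3, rem=4, quantum used, demote→Q1. Q0=[P5,P2] Q1=[P1,P3,P4] Q2=[]
t=12-15: P5@Q0 runs 3, rem=6, quantum used, demote→Q1. Q0=[P2] Q1=[P1,P3,P4,P5] Q2=[]
t=15-16: P2@Q0 runs 1, rem=0, completes. Q0=[] Q1=[P1,P3,P4,P5] Q2=[]
t=16-21: P1@Q1 runs 5, rem=3, quantum used, demote→Q2. Q0=[] Q1=[P3,P4,P5] Q2=[P1]
t=21-26: P3@Q1 runs 5, rem=1, quantum used, demote→Q2. Q0=[] Q1=[P4,P5] Q2=[P1,P3]
t=26-30: P4@Q1 runs 4, rem=0, completes. Q0=[] Q1=[P5] Q2=[P1,P3]
t=30-35: P5@Q1 runs 5, rem=1, quantum used, demote→Q2. Q0=[] Q1=[] Q2=[P1,P3,P5]
t=35-38: P1@Q2 runs 3, rem=0, completes. Q0=[] Q1=[] Q2=[P3,P5]
t=38-39: P3@Q2 runs 1, rem=0, completes. Q0=[] Q1=[] Q2=[P5]
t=39-40: P5@Q2 runs 1, rem=0, completes. Q0=[] Q1=[] Q2=[]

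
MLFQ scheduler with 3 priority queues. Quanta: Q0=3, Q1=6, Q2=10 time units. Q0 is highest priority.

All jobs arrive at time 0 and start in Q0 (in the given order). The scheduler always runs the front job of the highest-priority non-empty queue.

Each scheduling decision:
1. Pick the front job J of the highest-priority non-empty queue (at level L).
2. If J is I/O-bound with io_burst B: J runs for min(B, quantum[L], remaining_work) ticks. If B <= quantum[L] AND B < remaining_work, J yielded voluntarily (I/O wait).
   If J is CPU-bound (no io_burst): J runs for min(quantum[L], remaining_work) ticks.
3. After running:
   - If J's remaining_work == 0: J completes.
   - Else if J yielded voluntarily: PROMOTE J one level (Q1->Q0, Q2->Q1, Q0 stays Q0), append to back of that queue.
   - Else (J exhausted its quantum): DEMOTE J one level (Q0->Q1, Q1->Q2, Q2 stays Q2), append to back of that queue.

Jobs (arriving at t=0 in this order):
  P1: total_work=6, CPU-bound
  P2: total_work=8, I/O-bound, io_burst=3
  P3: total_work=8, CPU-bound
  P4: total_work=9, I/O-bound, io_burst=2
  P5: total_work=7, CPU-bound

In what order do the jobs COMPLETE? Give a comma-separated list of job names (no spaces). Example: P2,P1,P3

t=0-3: P1@Q0 runs 3, rem=3, quantum used, demote→Q1. Q0=[P2,P3,P4,P5] Q1=[P1] Q2=[]
t=3-6: P2@Q0 runs 3, rem=5, I/O yield, promote→Q0. Q0=[P3,P4,P5,P2] Q1=[P1] Q2=[]
t=6-9: P3@Q0 runs 3, rem=5, quantum used, demote→Q1. Q0=[P4,P5,P2] Q1=[P1,P3] Q2=[]
t=9-11: P4@Q0 runs 2, rem=7, I/O yield, promote→Q0. Q0=[P5,P2,P4] Q1=[P1,P3] Q2=[]
t=11-14: P5@Q0 runs 3, rem=4, quantum used, demote→Q1. Q0=[P2,P4] Q1=[P1,P3,P5] Q2=[]
t=14-17: P2@Q0 runs 3, rem=2, I/O yield, promote→Q0. Q0=[P4,P2] Q1=[P1,P3,P5] Q2=[]
t=17-19: P4@Q0 runs 2, rem=5, I/O yield, promote→Q0. Q0=[P2,P4] Q1=[P1,P3,P5] Q2=[]
t=19-21: P2@Q0 runs 2, rem=0, completes. Q0=[P4] Q1=[P1,P3,P5] Q2=[]
t=21-23: P4@Q0 runs 2, rem=3, I/O yield, promote→Q0. Q0=[P4] Q1=[P1,P3,P5] Q2=[]
t=23-25: P4@Q0 runs 2, rem=1, I/O yield, promote→Q0. Q0=[P4] Q1=[P1,P3,P5] Q2=[]
t=25-26: P4@Q0 runs 1, rem=0, completes. Q0=[] Q1=[P1,P3,P5] Q2=[]
t=26-29: P1@Q1 runs 3, rem=0, completes. Q0=[] Q1=[P3,P5] Q2=[]
t=29-34: P3@Q1 runs 5, rem=0, completes. Q0=[] Q1=[P5] Q2=[]
t=34-38: P5@Q1 runs 4, rem=0, completes. Q0=[] Q1=[] Q2=[]

Answer: P2,P4,P1,P3,P5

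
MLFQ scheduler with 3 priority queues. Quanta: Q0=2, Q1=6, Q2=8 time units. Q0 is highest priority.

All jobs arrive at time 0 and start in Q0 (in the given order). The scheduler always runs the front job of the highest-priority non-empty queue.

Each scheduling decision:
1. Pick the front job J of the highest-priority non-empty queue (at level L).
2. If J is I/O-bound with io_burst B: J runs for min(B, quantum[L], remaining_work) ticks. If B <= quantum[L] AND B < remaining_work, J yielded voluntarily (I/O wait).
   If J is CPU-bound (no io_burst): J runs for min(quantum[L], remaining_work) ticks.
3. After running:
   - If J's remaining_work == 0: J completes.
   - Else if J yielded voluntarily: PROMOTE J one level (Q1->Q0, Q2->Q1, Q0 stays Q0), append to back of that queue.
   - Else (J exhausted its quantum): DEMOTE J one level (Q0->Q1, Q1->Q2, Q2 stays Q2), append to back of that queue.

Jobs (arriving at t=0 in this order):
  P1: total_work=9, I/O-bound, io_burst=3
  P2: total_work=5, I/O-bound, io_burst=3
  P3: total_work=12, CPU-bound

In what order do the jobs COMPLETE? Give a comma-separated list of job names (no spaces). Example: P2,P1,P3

Answer: P2,P1,P3

Derivation:
t=0-2: P1@Q0 runs 2, rem=7, quantum used, demote→Q1. Q0=[P2,P3] Q1=[P1] Q2=[]
t=2-4: P2@Q0 runs 2, rem=3, quantum used, demote→Q1. Q0=[P3] Q1=[P1,P2] Q2=[]
t=4-6: P3@Q0 runs 2, rem=10, quantum used, demote→Q1. Q0=[] Q1=[P1,P2,P3] Q2=[]
t=6-9: P1@Q1 runs 3, rem=4, I/O yield, promote→Q0. Q0=[P1] Q1=[P2,P3] Q2=[]
t=9-11: P1@Q0 runs 2, rem=2, quantum used, demote→Q1. Q0=[] Q1=[P2,P3,P1] Q2=[]
t=11-14: P2@Q1 runs 3, rem=0, completes. Q0=[] Q1=[P3,P1] Q2=[]
t=14-20: P3@Q1 runs 6, rem=4, quantum used, demote→Q2. Q0=[] Q1=[P1] Q2=[P3]
t=20-22: P1@Q1 runs 2, rem=0, completes. Q0=[] Q1=[] Q2=[P3]
t=22-26: P3@Q2 runs 4, rem=0, completes. Q0=[] Q1=[] Q2=[]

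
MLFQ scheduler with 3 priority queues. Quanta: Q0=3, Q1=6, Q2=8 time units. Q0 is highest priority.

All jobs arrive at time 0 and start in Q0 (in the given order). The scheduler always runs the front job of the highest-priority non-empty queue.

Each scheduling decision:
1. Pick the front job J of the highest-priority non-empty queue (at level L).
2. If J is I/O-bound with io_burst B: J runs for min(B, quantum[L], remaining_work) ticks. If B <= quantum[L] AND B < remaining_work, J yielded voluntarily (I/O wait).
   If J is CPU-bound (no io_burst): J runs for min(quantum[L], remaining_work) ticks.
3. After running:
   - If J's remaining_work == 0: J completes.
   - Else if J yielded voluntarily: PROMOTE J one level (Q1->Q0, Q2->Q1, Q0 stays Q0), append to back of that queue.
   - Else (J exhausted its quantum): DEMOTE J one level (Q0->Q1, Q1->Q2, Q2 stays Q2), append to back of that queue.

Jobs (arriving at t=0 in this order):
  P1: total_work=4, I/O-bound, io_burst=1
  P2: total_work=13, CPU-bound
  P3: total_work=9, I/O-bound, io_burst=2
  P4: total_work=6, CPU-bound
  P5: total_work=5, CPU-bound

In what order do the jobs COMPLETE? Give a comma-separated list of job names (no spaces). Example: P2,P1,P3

Answer: P1,P3,P4,P5,P2

Derivation:
t=0-1: P1@Q0 runs 1, rem=3, I/O yield, promote→Q0. Q0=[P2,P3,P4,P5,P1] Q1=[] Q2=[]
t=1-4: P2@Q0 runs 3, rem=10, quantum used, demote→Q1. Q0=[P3,P4,P5,P1] Q1=[P2] Q2=[]
t=4-6: P3@Q0 runs 2, rem=7, I/O yield, promote→Q0. Q0=[P4,P5,P1,P3] Q1=[P2] Q2=[]
t=6-9: P4@Q0 runs 3, rem=3, quantum used, demote→Q1. Q0=[P5,P1,P3] Q1=[P2,P4] Q2=[]
t=9-12: P5@Q0 runs 3, rem=2, quantum used, demote→Q1. Q0=[P1,P3] Q1=[P2,P4,P5] Q2=[]
t=12-13: P1@Q0 runs 1, rem=2, I/O yield, promote→Q0. Q0=[P3,P1] Q1=[P2,P4,P5] Q2=[]
t=13-15: P3@Q0 runs 2, rem=5, I/O yield, promote→Q0. Q0=[P1,P3] Q1=[P2,P4,P5] Q2=[]
t=15-16: P1@Q0 runs 1, rem=1, I/O yield, promote→Q0. Q0=[P3,P1] Q1=[P2,P4,P5] Q2=[]
t=16-18: P3@Q0 runs 2, rem=3, I/O yield, promote→Q0. Q0=[P1,P3] Q1=[P2,P4,P5] Q2=[]
t=18-19: P1@Q0 runs 1, rem=0, completes. Q0=[P3] Q1=[P2,P4,P5] Q2=[]
t=19-21: P3@Q0 runs 2, rem=1, I/O yield, promote→Q0. Q0=[P3] Q1=[P2,P4,P5] Q2=[]
t=21-22: P3@Q0 runs 1, rem=0, completes. Q0=[] Q1=[P2,P4,P5] Q2=[]
t=22-28: P2@Q1 runs 6, rem=4, quantum used, demote→Q2. Q0=[] Q1=[P4,P5] Q2=[P2]
t=28-31: P4@Q1 runs 3, rem=0, completes. Q0=[] Q1=[P5] Q2=[P2]
t=31-33: P5@Q1 runs 2, rem=0, completes. Q0=[] Q1=[] Q2=[P2]
t=33-37: P2@Q2 runs 4, rem=0, completes. Q0=[] Q1=[] Q2=[]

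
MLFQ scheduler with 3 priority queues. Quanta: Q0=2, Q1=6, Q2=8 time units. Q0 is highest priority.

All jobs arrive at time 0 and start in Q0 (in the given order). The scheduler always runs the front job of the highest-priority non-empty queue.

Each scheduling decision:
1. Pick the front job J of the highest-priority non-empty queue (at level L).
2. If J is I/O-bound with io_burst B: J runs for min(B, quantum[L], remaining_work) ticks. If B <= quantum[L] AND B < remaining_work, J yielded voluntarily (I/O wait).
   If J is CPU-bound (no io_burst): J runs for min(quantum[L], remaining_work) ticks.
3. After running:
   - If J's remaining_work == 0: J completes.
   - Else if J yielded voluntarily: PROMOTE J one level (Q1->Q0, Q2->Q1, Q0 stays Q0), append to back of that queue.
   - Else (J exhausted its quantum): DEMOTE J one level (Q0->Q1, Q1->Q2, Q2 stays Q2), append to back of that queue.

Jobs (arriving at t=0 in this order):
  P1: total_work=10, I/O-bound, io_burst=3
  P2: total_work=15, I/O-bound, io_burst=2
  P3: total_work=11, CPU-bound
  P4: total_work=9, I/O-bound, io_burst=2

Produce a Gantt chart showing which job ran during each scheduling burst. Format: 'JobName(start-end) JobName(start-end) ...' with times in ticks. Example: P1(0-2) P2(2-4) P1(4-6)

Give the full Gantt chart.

Answer: P1(0-2) P2(2-4) P3(4-6) P4(6-8) P2(8-10) P4(10-12) P2(12-14) P4(14-16) P2(16-18) P4(18-20) P2(20-22) P4(22-23) P2(23-25) P2(25-27) P2(27-28) P1(28-31) P1(31-33) P3(33-39) P1(39-42) P3(42-45)

Derivation:
t=0-2: P1@Q0 runs 2, rem=8, quantum used, demote→Q1. Q0=[P2,P3,P4] Q1=[P1] Q2=[]
t=2-4: P2@Q0 runs 2, rem=13, I/O yield, promote→Q0. Q0=[P3,P4,P2] Q1=[P1] Q2=[]
t=4-6: P3@Q0 runs 2, rem=9, quantum used, demote→Q1. Q0=[P4,P2] Q1=[P1,P3] Q2=[]
t=6-8: P4@Q0 runs 2, rem=7, I/O yield, promote→Q0. Q0=[P2,P4] Q1=[P1,P3] Q2=[]
t=8-10: P2@Q0 runs 2, rem=11, I/O yield, promote→Q0. Q0=[P4,P2] Q1=[P1,P3] Q2=[]
t=10-12: P4@Q0 runs 2, rem=5, I/O yield, promote→Q0. Q0=[P2,P4] Q1=[P1,P3] Q2=[]
t=12-14: P2@Q0 runs 2, rem=9, I/O yield, promote→Q0. Q0=[P4,P2] Q1=[P1,P3] Q2=[]
t=14-16: P4@Q0 runs 2, rem=3, I/O yield, promote→Q0. Q0=[P2,P4] Q1=[P1,P3] Q2=[]
t=16-18: P2@Q0 runs 2, rem=7, I/O yield, promote→Q0. Q0=[P4,P2] Q1=[P1,P3] Q2=[]
t=18-20: P4@Q0 runs 2, rem=1, I/O yield, promote→Q0. Q0=[P2,P4] Q1=[P1,P3] Q2=[]
t=20-22: P2@Q0 runs 2, rem=5, I/O yield, promote→Q0. Q0=[P4,P2] Q1=[P1,P3] Q2=[]
t=22-23: P4@Q0 runs 1, rem=0, completes. Q0=[P2] Q1=[P1,P3] Q2=[]
t=23-25: P2@Q0 runs 2, rem=3, I/O yield, promote→Q0. Q0=[P2] Q1=[P1,P3] Q2=[]
t=25-27: P2@Q0 runs 2, rem=1, I/O yield, promote→Q0. Q0=[P2] Q1=[P1,P3] Q2=[]
t=27-28: P2@Q0 runs 1, rem=0, completes. Q0=[] Q1=[P1,P3] Q2=[]
t=28-31: P1@Q1 runs 3, rem=5, I/O yield, promote→Q0. Q0=[P1] Q1=[P3] Q2=[]
t=31-33: P1@Q0 runs 2, rem=3, quantum used, demote→Q1. Q0=[] Q1=[P3,P1] Q2=[]
t=33-39: P3@Q1 runs 6, rem=3, quantum used, demote→Q2. Q0=[] Q1=[P1] Q2=[P3]
t=39-42: P1@Q1 runs 3, rem=0, completes. Q0=[] Q1=[] Q2=[P3]
t=42-45: P3@Q2 runs 3, rem=0, completes. Q0=[] Q1=[] Q2=[]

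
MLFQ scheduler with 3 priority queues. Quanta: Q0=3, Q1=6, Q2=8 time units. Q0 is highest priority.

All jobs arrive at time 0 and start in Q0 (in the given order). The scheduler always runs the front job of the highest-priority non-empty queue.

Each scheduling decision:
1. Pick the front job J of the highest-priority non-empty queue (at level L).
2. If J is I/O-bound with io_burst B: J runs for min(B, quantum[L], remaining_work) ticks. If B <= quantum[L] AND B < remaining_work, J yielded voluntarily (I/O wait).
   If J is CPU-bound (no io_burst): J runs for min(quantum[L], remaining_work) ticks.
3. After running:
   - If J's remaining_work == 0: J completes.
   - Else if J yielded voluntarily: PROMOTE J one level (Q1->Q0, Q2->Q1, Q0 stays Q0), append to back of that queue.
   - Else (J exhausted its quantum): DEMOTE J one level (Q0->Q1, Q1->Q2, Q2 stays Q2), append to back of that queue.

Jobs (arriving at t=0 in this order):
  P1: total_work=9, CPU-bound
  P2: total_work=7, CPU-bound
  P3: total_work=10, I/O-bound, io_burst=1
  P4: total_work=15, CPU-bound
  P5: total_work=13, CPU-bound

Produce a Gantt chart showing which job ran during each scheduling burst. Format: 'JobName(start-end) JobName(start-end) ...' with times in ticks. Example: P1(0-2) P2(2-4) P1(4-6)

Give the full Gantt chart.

Answer: P1(0-3) P2(3-6) P3(6-7) P4(7-10) P5(10-13) P3(13-14) P3(14-15) P3(15-16) P3(16-17) P3(17-18) P3(18-19) P3(19-20) P3(20-21) P3(21-22) P1(22-28) P2(28-32) P4(32-38) P5(38-44) P4(44-50) P5(50-54)

Derivation:
t=0-3: P1@Q0 runs 3, rem=6, quantum used, demote→Q1. Q0=[P2,P3,P4,P5] Q1=[P1] Q2=[]
t=3-6: P2@Q0 runs 3, rem=4, quantum used, demote→Q1. Q0=[P3,P4,P5] Q1=[P1,P2] Q2=[]
t=6-7: P3@Q0 runs 1, rem=9, I/O yield, promote→Q0. Q0=[P4,P5,P3] Q1=[P1,P2] Q2=[]
t=7-10: P4@Q0 runs 3, rem=12, quantum used, demote→Q1. Q0=[P5,P3] Q1=[P1,P2,P4] Q2=[]
t=10-13: P5@Q0 runs 3, rem=10, quantum used, demote→Q1. Q0=[P3] Q1=[P1,P2,P4,P5] Q2=[]
t=13-14: P3@Q0 runs 1, rem=8, I/O yield, promote→Q0. Q0=[P3] Q1=[P1,P2,P4,P5] Q2=[]
t=14-15: P3@Q0 runs 1, rem=7, I/O yield, promote→Q0. Q0=[P3] Q1=[P1,P2,P4,P5] Q2=[]
t=15-16: P3@Q0 runs 1, rem=6, I/O yield, promote→Q0. Q0=[P3] Q1=[P1,P2,P4,P5] Q2=[]
t=16-17: P3@Q0 runs 1, rem=5, I/O yield, promote→Q0. Q0=[P3] Q1=[P1,P2,P4,P5] Q2=[]
t=17-18: P3@Q0 runs 1, rem=4, I/O yield, promote→Q0. Q0=[P3] Q1=[P1,P2,P4,P5] Q2=[]
t=18-19: P3@Q0 runs 1, rem=3, I/O yield, promote→Q0. Q0=[P3] Q1=[P1,P2,P4,P5] Q2=[]
t=19-20: P3@Q0 runs 1, rem=2, I/O yield, promote→Q0. Q0=[P3] Q1=[P1,P2,P4,P5] Q2=[]
t=20-21: P3@Q0 runs 1, rem=1, I/O yield, promote→Q0. Q0=[P3] Q1=[P1,P2,P4,P5] Q2=[]
t=21-22: P3@Q0 runs 1, rem=0, completes. Q0=[] Q1=[P1,P2,P4,P5] Q2=[]
t=22-28: P1@Q1 runs 6, rem=0, completes. Q0=[] Q1=[P2,P4,P5] Q2=[]
t=28-32: P2@Q1 runs 4, rem=0, completes. Q0=[] Q1=[P4,P5] Q2=[]
t=32-38: P4@Q1 runs 6, rem=6, quantum used, demote→Q2. Q0=[] Q1=[P5] Q2=[P4]
t=38-44: P5@Q1 runs 6, rem=4, quantum used, demote→Q2. Q0=[] Q1=[] Q2=[P4,P5]
t=44-50: P4@Q2 runs 6, rem=0, completes. Q0=[] Q1=[] Q2=[P5]
t=50-54: P5@Q2 runs 4, rem=0, completes. Q0=[] Q1=[] Q2=[]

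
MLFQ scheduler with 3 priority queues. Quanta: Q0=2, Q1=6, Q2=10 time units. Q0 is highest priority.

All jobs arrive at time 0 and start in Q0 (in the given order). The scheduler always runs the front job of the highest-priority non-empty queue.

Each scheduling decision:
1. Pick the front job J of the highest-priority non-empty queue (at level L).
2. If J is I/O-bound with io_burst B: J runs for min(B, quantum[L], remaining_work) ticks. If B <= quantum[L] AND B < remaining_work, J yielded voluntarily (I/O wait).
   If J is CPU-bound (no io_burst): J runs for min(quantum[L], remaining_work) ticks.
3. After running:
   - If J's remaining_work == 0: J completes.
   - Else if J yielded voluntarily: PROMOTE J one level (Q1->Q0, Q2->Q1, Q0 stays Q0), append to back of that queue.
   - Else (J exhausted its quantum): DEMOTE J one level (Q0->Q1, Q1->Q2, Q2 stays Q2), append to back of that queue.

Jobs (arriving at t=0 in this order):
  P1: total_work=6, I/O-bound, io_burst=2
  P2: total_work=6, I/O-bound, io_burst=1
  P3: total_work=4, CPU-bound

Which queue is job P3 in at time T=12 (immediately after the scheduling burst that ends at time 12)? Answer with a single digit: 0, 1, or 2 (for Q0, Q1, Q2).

t=0-2: P1@Q0 runs 2, rem=4, I/O yield, promote→Q0. Q0=[P2,P3,P1] Q1=[] Q2=[]
t=2-3: P2@Q0 runs 1, rem=5, I/O yield, promote→Q0. Q0=[P3,P1,P2] Q1=[] Q2=[]
t=3-5: P3@Q0 runs 2, rem=2, quantum used, demote→Q1. Q0=[P1,P2] Q1=[P3] Q2=[]
t=5-7: P1@Q0 runs 2, rem=2, I/O yield, promote→Q0. Q0=[P2,P1] Q1=[P3] Q2=[]
t=7-8: P2@Q0 runs 1, rem=4, I/O yield, promote→Q0. Q0=[P1,P2] Q1=[P3] Q2=[]
t=8-10: P1@Q0 runs 2, rem=0, completes. Q0=[P2] Q1=[P3] Q2=[]
t=10-11: P2@Q0 runs 1, rem=3, I/O yield, promote→Q0. Q0=[P2] Q1=[P3] Q2=[]
t=11-12: P2@Q0 runs 1, rem=2, I/O yield, promote→Q0. Q0=[P2] Q1=[P3] Q2=[]
t=12-13: P2@Q0 runs 1, rem=1, I/O yield, promote→Q0. Q0=[P2] Q1=[P3] Q2=[]
t=13-14: P2@Q0 runs 1, rem=0, completes. Q0=[] Q1=[P3] Q2=[]
t=14-16: P3@Q1 runs 2, rem=0, completes. Q0=[] Q1=[] Q2=[]

Answer: 1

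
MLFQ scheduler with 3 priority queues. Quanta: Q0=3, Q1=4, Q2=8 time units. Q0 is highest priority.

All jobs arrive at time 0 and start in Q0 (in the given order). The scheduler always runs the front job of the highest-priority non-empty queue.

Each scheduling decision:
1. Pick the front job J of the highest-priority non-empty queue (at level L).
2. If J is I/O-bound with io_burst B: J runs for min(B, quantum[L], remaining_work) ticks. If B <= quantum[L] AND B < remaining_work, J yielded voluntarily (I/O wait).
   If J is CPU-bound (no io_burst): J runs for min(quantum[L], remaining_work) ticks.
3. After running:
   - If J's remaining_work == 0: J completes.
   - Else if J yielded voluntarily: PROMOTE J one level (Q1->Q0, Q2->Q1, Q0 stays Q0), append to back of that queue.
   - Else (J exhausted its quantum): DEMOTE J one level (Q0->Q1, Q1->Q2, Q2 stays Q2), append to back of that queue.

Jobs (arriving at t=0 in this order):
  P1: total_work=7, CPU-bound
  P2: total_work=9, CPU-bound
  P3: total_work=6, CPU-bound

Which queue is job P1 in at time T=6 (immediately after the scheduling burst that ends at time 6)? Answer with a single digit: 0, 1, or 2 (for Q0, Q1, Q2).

t=0-3: P1@Q0 runs 3, rem=4, quantum used, demote→Q1. Q0=[P2,P3] Q1=[P1] Q2=[]
t=3-6: P2@Q0 runs 3, rem=6, quantum used, demote→Q1. Q0=[P3] Q1=[P1,P2] Q2=[]
t=6-9: P3@Q0 runs 3, rem=3, quantum used, demote→Q1. Q0=[] Q1=[P1,P2,P3] Q2=[]
t=9-13: P1@Q1 runs 4, rem=0, completes. Q0=[] Q1=[P2,P3] Q2=[]
t=13-17: P2@Q1 runs 4, rem=2, quantum used, demote→Q2. Q0=[] Q1=[P3] Q2=[P2]
t=17-20: P3@Q1 runs 3, rem=0, completes. Q0=[] Q1=[] Q2=[P2]
t=20-22: P2@Q2 runs 2, rem=0, completes. Q0=[] Q1=[] Q2=[]

Answer: 1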